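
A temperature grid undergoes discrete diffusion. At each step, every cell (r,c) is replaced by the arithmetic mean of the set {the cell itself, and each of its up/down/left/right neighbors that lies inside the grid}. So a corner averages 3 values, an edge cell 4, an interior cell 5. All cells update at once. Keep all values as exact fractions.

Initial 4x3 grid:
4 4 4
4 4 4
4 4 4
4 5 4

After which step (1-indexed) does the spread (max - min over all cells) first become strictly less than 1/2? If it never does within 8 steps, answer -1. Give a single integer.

Step 1: max=13/3, min=4, spread=1/3
  -> spread < 1/2 first at step 1
Step 2: max=1027/240, min=4, spread=67/240
Step 3: max=9077/2160, min=4, spread=437/2160
Step 4: max=3613531/864000, min=4009/1000, spread=29951/172800
Step 5: max=32319821/7776000, min=13579/3375, spread=206761/1555200
Step 6: max=12897795571/3110400000, min=21765671/5400000, spread=14430763/124416000
Step 7: max=771603741689/186624000000, min=1745652727/432000000, spread=139854109/1492992000
Step 8: max=46212231890251/11197440000000, min=157371228977/38880000000, spread=7114543559/89579520000

Answer: 1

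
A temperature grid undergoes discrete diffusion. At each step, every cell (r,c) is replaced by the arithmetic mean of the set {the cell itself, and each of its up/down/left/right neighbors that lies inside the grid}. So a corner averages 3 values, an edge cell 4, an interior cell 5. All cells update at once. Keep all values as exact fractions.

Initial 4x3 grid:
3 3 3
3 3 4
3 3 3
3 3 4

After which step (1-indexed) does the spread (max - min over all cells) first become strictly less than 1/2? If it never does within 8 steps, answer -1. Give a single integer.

Step 1: max=7/2, min=3, spread=1/2
Step 2: max=121/36, min=3, spread=13/36
  -> spread < 1/2 first at step 2
Step 3: max=23657/7200, min=607/200, spread=361/1440
Step 4: max=420769/129600, min=16561/5400, spread=4661/25920
Step 5: max=20838863/6480000, min=6676621/2160000, spread=809/6480
Step 6: max=1493770399/466560000, min=60355301/19440000, spread=1809727/18662400
Step 7: max=89225247941/27993600000, min=454600573/145800000, spread=77677517/1119744000
Step 8: max=5340746394319/1679616000000, min=36451066451/11664000000, spread=734342603/13436928000

Answer: 2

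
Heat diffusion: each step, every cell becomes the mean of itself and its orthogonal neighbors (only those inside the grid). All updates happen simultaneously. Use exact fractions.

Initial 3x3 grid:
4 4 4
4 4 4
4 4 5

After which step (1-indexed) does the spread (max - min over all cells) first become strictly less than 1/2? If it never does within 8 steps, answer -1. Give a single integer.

Step 1: max=13/3, min=4, spread=1/3
  -> spread < 1/2 first at step 1
Step 2: max=77/18, min=4, spread=5/18
Step 3: max=905/216, min=4, spread=41/216
Step 4: max=53971/12960, min=1451/360, spread=347/2592
Step 5: max=3217337/777600, min=14557/3600, spread=2921/31104
Step 6: max=192452539/46656000, min=1753483/432000, spread=24611/373248
Step 7: max=11516162033/2799360000, min=39536741/9720000, spread=207329/4478976
Step 8: max=689876352451/167961600000, min=2112401599/518400000, spread=1746635/53747712

Answer: 1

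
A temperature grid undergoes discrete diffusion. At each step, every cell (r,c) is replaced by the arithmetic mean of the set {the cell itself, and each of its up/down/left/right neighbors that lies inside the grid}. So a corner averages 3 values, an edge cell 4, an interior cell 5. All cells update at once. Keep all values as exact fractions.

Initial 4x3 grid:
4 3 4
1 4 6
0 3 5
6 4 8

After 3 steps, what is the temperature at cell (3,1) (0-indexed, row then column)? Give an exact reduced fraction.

Answer: 20999/4800

Derivation:
Step 1: cell (3,1) = 21/4
Step 2: cell (3,1) = 349/80
Step 3: cell (3,1) = 20999/4800
Full grid after step 3:
  3287/1080 17009/4800 554/135
  21391/7200 7271/2000 30641/7200
  23741/7200 7761/2000 33691/7200
  979/270 20999/4800 5261/1080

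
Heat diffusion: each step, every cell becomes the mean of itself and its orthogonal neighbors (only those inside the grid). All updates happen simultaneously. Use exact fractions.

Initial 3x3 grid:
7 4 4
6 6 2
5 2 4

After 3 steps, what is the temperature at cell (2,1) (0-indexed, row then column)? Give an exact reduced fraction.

Answer: 1361/320

Derivation:
Step 1: cell (2,1) = 17/4
Step 2: cell (2,1) = 61/16
Step 3: cell (2,1) = 1361/320
Full grid after step 3:
  2189/432 4583/960 1765/432
  101/20 863/200 481/120
  1969/432 1361/320 1577/432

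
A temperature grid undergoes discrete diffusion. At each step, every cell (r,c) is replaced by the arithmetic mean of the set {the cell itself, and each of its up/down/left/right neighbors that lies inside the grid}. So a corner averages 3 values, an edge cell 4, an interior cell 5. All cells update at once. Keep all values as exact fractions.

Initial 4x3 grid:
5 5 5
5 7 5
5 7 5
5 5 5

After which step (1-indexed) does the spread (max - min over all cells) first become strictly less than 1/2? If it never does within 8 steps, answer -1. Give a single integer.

Step 1: max=29/5, min=5, spread=4/5
Step 2: max=281/50, min=213/40, spread=59/200
  -> spread < 1/2 first at step 2
Step 3: max=5493/1000, min=1933/360, spread=139/1125
Step 4: max=327787/60000, min=778853/144000, spread=39179/720000
Step 5: max=19605233/3600000, min=7027723/1296000, spread=377011/16200000
Step 6: max=1175060947/216000000, min=2814270893/518400000, spread=29376899/2592000000
Step 7: max=70465105673/12960000000, min=168958028887/31104000000, spread=791123641/155520000000
Step 8: max=4226952132907/777600000000, min=10140049510133/1866240000000, spread=23178044219/9331200000000

Answer: 2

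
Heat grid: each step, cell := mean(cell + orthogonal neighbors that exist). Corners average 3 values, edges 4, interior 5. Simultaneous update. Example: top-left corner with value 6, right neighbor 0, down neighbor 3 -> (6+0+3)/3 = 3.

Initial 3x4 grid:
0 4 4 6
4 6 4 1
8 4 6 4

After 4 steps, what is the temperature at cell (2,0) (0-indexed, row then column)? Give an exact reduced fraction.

Answer: 304781/64800

Derivation:
Step 1: cell (2,0) = 16/3
Step 2: cell (2,0) = 95/18
Step 3: cell (2,0) = 2621/540
Step 4: cell (2,0) = 304781/64800
Full grid after step 4:
  263431/64800 218203/54000 54337/13500 515057/129600
  628753/144000 261727/60000 1517587/360000 3518813/864000
  304781/64800 501031/108000 477821/108000 544757/129600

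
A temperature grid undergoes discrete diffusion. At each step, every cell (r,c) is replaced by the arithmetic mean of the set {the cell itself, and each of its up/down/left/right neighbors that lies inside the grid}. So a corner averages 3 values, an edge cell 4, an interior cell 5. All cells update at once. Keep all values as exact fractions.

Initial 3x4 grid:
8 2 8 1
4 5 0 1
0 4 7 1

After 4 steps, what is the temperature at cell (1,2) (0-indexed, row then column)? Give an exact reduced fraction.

Step 1: cell (1,2) = 21/5
Step 2: cell (1,2) = 137/50
Step 3: cell (1,2) = 20831/6000
Step 4: cell (1,2) = 1134319/360000
Full grid after step 4:
  543899/129600 413657/108000 379867/108000 381229/129600
  3314771/864000 1374169/360000 1134319/360000 2571101/864000
  485399/129600 367907/108000 12921/4000 119843/43200

Answer: 1134319/360000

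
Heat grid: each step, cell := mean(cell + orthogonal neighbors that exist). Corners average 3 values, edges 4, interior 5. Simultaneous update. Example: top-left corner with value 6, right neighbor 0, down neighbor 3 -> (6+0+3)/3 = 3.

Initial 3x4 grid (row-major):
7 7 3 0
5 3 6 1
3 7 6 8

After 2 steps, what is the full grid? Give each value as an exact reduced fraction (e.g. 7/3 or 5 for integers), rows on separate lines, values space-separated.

Answer: 95/18 157/30 53/15 109/36
643/120 473/100 239/50 833/240
19/4 221/40 203/40 31/6

Derivation:
After step 1:
  19/3 5 4 4/3
  9/2 28/5 19/5 15/4
  5 19/4 27/4 5
After step 2:
  95/18 157/30 53/15 109/36
  643/120 473/100 239/50 833/240
  19/4 221/40 203/40 31/6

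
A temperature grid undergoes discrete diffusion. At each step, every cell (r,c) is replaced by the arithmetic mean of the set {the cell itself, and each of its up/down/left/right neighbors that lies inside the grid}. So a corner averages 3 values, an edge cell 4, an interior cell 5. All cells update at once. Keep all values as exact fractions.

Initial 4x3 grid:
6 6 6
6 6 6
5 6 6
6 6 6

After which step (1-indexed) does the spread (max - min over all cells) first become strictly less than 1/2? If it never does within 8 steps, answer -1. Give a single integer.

Answer: 1

Derivation:
Step 1: max=6, min=17/3, spread=1/3
  -> spread < 1/2 first at step 1
Step 2: max=6, min=689/120, spread=31/120
Step 3: max=6, min=6269/1080, spread=211/1080
Step 4: max=10753/1800, min=631103/108000, spread=14077/108000
Step 5: max=644317/108000, min=5691593/972000, spread=5363/48600
Step 6: max=357131/60000, min=171219191/29160000, spread=93859/1166400
Step 7: max=577863533/97200000, min=10287325519/1749600000, spread=4568723/69984000
Step 8: max=17314381111/2916000000, min=618075564371/104976000000, spread=8387449/167961600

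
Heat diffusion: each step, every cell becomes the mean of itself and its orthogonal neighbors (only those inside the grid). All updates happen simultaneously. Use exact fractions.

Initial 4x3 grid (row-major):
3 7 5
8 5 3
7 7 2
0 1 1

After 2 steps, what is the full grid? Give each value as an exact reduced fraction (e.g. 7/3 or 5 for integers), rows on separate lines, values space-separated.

After step 1:
  6 5 5
  23/4 6 15/4
  11/2 22/5 13/4
  8/3 9/4 4/3
After step 2:
  67/12 11/2 55/12
  93/16 249/50 9/2
  1099/240 107/25 191/60
  125/36 213/80 41/18

Answer: 67/12 11/2 55/12
93/16 249/50 9/2
1099/240 107/25 191/60
125/36 213/80 41/18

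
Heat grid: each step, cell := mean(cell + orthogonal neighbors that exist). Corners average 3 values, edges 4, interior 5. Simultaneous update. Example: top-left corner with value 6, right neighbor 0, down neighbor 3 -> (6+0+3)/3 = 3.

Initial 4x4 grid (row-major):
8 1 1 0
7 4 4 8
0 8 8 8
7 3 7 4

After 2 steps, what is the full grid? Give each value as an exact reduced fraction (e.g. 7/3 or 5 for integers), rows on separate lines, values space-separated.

After step 1:
  16/3 7/2 3/2 3
  19/4 24/5 5 5
  11/2 23/5 7 7
  10/3 25/4 11/2 19/3
After step 2:
  163/36 227/60 13/4 19/6
  1223/240 453/100 233/50 5
  1091/240 563/100 291/50 19/3
  181/36 1181/240 301/48 113/18

Answer: 163/36 227/60 13/4 19/6
1223/240 453/100 233/50 5
1091/240 563/100 291/50 19/3
181/36 1181/240 301/48 113/18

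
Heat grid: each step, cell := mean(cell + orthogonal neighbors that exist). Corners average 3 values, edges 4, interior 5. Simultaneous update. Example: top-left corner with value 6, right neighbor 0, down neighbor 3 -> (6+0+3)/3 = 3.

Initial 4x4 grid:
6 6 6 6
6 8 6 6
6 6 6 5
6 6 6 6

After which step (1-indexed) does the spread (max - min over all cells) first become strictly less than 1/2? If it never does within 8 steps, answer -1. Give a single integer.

Step 1: max=13/2, min=17/3, spread=5/6
Step 2: max=161/25, min=689/120, spread=419/600
Step 3: max=7567/1200, min=6269/1080, spread=5413/10800
Step 4: max=33971/5400, min=190763/32400, spread=13063/32400
  -> spread < 1/2 first at step 4
Step 5: max=1012247/162000, min=5744009/972000, spread=329473/972000
Step 6: max=3788737/607500, min=173504093/29160000, spread=8355283/29160000
Step 7: max=905515457/145800000, min=5222461949/874800000, spread=210630793/874800000
Step 8: max=13548836263/2187000000, min=157271024153/26244000000, spread=5315011003/26244000000

Answer: 4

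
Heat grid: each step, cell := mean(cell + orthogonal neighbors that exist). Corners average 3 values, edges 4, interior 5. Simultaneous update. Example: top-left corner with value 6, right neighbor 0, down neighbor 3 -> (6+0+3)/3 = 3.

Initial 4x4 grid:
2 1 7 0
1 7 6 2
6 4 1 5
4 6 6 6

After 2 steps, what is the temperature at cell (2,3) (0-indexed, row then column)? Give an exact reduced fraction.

Step 1: cell (2,3) = 7/2
Step 2: cell (2,3) = 1009/240
Full grid after step 2:
  115/36 773/240 307/80 13/4
  773/240 429/100 391/100 287/80
  1073/240 87/20 441/100 1009/240
  169/36 1193/240 1189/240 167/36

Answer: 1009/240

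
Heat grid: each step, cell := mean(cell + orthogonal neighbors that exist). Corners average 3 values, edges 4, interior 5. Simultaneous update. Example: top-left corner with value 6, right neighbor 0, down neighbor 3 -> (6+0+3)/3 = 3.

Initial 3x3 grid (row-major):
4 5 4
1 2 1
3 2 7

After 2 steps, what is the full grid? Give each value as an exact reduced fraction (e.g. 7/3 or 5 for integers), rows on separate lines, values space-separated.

After step 1:
  10/3 15/4 10/3
  5/2 11/5 7/2
  2 7/2 10/3
After step 2:
  115/36 757/240 127/36
  301/120 309/100 371/120
  8/3 331/120 31/9

Answer: 115/36 757/240 127/36
301/120 309/100 371/120
8/3 331/120 31/9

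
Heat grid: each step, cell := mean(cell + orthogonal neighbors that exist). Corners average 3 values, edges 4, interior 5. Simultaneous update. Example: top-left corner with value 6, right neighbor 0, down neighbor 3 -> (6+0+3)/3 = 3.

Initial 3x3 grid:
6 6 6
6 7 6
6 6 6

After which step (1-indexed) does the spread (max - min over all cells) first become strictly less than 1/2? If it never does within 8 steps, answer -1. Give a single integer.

Step 1: max=25/4, min=6, spread=1/4
  -> spread < 1/2 first at step 1
Step 2: max=156/25, min=489/80, spread=51/400
Step 3: max=29623/4800, min=2207/360, spread=589/14400
Step 4: max=184943/30000, min=1769081/288000, spread=31859/1440000
Step 5: max=106371607/17280000, min=11064721/1800000, spread=751427/86400000
Step 6: max=664634687/108000000, min=6375863129/1036800000, spread=23149331/5184000000
Step 7: max=382730654263/62208000000, min=39854931889/6480000000, spread=616540643/311040000000
Step 8: max=2391912453983/388800000000, min=22958812008761/3732480000000, spread=17737747379/18662400000000

Answer: 1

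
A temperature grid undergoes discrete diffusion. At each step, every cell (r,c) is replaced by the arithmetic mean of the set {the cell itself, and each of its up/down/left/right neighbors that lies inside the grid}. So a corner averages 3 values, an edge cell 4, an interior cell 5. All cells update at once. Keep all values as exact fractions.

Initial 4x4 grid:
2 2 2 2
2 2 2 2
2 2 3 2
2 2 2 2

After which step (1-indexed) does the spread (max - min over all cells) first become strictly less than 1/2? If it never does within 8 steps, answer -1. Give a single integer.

Answer: 1

Derivation:
Step 1: max=9/4, min=2, spread=1/4
  -> spread < 1/2 first at step 1
Step 2: max=111/50, min=2, spread=11/50
Step 3: max=5167/2400, min=2, spread=367/2400
Step 4: max=23171/10800, min=1213/600, spread=1337/10800
Step 5: max=689669/324000, min=36469/18000, spread=33227/324000
Step 6: max=20654327/9720000, min=220049/108000, spread=849917/9720000
Step 7: max=616914347/291600000, min=3308533/1620000, spread=21378407/291600000
Step 8: max=18462462371/8748000000, min=995688343/486000000, spread=540072197/8748000000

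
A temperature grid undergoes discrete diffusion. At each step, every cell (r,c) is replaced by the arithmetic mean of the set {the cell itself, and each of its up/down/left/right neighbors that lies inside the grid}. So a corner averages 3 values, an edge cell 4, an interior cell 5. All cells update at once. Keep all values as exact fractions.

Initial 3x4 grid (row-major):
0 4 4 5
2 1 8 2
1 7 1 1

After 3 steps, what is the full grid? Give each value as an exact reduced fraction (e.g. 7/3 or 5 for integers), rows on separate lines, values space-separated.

Answer: 949/360 1723/600 14033/3600 3941/1080
8443/3600 20003/6000 6541/2000 1477/400
6179/2160 20501/7200 24941/7200 6527/2160

Derivation:
After step 1:
  2 9/4 21/4 11/3
  1 22/5 16/5 4
  10/3 5/2 17/4 4/3
After step 2:
  7/4 139/40 431/120 155/36
  161/60 267/100 211/50 61/20
  41/18 869/240 677/240 115/36
After step 3:
  949/360 1723/600 14033/3600 3941/1080
  8443/3600 20003/6000 6541/2000 1477/400
  6179/2160 20501/7200 24941/7200 6527/2160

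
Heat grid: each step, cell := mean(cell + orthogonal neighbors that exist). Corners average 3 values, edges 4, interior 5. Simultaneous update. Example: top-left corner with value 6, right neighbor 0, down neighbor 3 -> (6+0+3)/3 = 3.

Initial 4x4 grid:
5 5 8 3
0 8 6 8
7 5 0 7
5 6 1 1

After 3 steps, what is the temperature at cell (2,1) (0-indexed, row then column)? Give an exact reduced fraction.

Answer: 4727/1000

Derivation:
Step 1: cell (2,1) = 26/5
Step 2: cell (2,1) = 223/50
Step 3: cell (2,1) = 4727/1000
Full grid after step 3:
  10313/2160 3881/720 20053/3600 317/54
  1433/288 29471/6000 1994/375 18853/3600
  11251/2400 4727/1000 8537/2000 1019/240
  1717/360 10151/2400 593/160 279/80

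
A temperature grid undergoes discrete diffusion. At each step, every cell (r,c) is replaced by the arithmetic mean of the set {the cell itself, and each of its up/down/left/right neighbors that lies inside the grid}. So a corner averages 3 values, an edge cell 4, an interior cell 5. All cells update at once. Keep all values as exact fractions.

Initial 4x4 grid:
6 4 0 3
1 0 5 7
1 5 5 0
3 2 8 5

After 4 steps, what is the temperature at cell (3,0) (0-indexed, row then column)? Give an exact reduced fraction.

Step 1: cell (3,0) = 2
Step 2: cell (3,0) = 3
Step 3: cell (3,0) = 44/15
Step 4: cell (3,0) = 709/225
Full grid after step 4:
  9023/3240 163213/54000 174059/54000 22307/6480
  19331/6750 34159/11250 313507/90000 393403/108000
  6533/2250 16767/5000 338329/90000 438139/108000
  709/225 3914/1125 109471/27000 137353/32400

Answer: 709/225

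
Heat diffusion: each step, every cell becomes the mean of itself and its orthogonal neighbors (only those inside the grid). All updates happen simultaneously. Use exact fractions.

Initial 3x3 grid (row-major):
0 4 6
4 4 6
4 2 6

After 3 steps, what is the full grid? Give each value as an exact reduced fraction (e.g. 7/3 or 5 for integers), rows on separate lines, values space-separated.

After step 1:
  8/3 7/2 16/3
  3 4 11/2
  10/3 4 14/3
After step 2:
  55/18 31/8 43/9
  13/4 4 39/8
  31/9 4 85/18
After step 3:
  733/216 377/96 487/108
  55/16 4 147/32
  385/108 97/24 979/216

Answer: 733/216 377/96 487/108
55/16 4 147/32
385/108 97/24 979/216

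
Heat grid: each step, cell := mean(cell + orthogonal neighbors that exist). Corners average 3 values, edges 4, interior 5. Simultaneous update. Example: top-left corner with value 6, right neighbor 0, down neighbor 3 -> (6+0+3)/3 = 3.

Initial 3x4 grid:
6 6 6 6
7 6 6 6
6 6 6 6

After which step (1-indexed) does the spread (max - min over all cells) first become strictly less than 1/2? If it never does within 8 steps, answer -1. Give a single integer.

Answer: 1

Derivation:
Step 1: max=19/3, min=6, spread=1/3
  -> spread < 1/2 first at step 1
Step 2: max=1507/240, min=6, spread=67/240
Step 3: max=13397/2160, min=6, spread=437/2160
Step 4: max=5341531/864000, min=6009/1000, spread=29951/172800
Step 5: max=47871821/7776000, min=20329/3375, spread=206761/1555200
Step 6: max=19118595571/3110400000, min=32565671/5400000, spread=14430763/124416000
Step 7: max=1144851741689/186624000000, min=2609652727/432000000, spread=139854109/1492992000
Step 8: max=68607111890251/11197440000000, min=235131228977/38880000000, spread=7114543559/89579520000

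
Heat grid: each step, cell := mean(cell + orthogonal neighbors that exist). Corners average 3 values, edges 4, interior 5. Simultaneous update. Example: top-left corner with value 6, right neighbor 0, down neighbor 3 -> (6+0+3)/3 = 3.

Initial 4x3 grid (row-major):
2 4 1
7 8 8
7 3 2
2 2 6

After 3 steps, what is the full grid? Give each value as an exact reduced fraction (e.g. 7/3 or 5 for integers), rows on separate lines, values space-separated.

After step 1:
  13/3 15/4 13/3
  6 6 19/4
  19/4 22/5 19/4
  11/3 13/4 10/3
After step 2:
  169/36 221/48 77/18
  253/48 249/50 119/24
  1129/240 463/100 517/120
  35/9 293/80 34/9
After step 3:
  1049/216 66803/14400 1993/432
  35369/7200 7333/1500 1042/225
  33289/7200 4457/1000 15907/3600
  1103/270 19151/4800 8459/2160

Answer: 1049/216 66803/14400 1993/432
35369/7200 7333/1500 1042/225
33289/7200 4457/1000 15907/3600
1103/270 19151/4800 8459/2160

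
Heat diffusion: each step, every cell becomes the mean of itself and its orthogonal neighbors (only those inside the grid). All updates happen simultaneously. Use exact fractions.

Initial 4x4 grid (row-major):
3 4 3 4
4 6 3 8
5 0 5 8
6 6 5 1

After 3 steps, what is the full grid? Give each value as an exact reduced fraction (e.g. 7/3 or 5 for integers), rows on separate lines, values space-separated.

Answer: 8299/2160 14699/3600 5141/1200 77/16
30103/7200 24121/6000 1839/400 11677/2400
6107/1440 26581/6000 26893/6000 35671/7200
9919/2160 3157/720 16613/3600 10207/2160

Derivation:
After step 1:
  11/3 4 7/2 5
  9/2 17/5 5 23/4
  15/4 22/5 21/5 11/2
  17/3 17/4 17/4 14/3
After step 2:
  73/18 437/120 35/8 19/4
  919/240 213/50 437/100 85/16
  1099/240 4 467/100 1207/240
  41/9 557/120 521/120 173/36
After step 3:
  8299/2160 14699/3600 5141/1200 77/16
  30103/7200 24121/6000 1839/400 11677/2400
  6107/1440 26581/6000 26893/6000 35671/7200
  9919/2160 3157/720 16613/3600 10207/2160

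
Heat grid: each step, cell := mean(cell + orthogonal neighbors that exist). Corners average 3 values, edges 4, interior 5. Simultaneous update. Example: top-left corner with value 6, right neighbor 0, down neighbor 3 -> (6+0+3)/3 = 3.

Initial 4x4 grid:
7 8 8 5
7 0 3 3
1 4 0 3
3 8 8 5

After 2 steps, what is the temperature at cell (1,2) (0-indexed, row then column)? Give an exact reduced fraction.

Step 1: cell (1,2) = 14/5
Step 2: cell (1,2) = 203/50
Full grid after step 2:
  101/18 1409/240 1193/240 89/18
  577/120 193/50 203/50 863/240
  141/40 201/50 17/5 911/240
  9/2 22/5 299/60 40/9

Answer: 203/50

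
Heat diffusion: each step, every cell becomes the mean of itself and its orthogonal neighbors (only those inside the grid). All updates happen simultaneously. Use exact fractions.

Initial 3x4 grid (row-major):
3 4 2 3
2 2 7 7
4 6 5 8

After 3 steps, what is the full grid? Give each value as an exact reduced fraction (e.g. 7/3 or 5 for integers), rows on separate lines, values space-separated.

After step 1:
  3 11/4 4 4
  11/4 21/5 23/5 25/4
  4 17/4 13/2 20/3
After step 2:
  17/6 279/80 307/80 19/4
  279/80 371/100 511/100 1291/240
  11/3 379/80 1321/240 233/36
After step 3:
  1177/360 8321/2400 3437/800 419/90
  5479/1600 8213/2000 28249/6000 78161/14400
  1427/360 10571/2400 39283/7200 781/135

Answer: 1177/360 8321/2400 3437/800 419/90
5479/1600 8213/2000 28249/6000 78161/14400
1427/360 10571/2400 39283/7200 781/135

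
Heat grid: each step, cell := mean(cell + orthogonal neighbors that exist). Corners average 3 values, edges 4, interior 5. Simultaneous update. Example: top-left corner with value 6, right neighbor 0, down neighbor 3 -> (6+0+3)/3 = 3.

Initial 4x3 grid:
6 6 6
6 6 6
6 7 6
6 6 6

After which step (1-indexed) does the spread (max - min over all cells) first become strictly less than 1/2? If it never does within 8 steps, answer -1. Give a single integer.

Step 1: max=25/4, min=6, spread=1/4
  -> spread < 1/2 first at step 1
Step 2: max=623/100, min=6, spread=23/100
Step 3: max=29611/4800, min=2413/400, spread=131/960
Step 4: max=265751/43200, min=43591/7200, spread=841/8640
Step 5: max=106222051/17280000, min=8733373/1440000, spread=56863/691200
Step 6: max=954654341/155520000, min=78749543/12960000, spread=386393/6220800
Step 7: max=381641723131/62208000000, min=31524358813/5184000000, spread=26795339/497664000
Step 8: max=22878695714129/3732480000000, min=1893326149667/311040000000, spread=254051069/5971968000

Answer: 1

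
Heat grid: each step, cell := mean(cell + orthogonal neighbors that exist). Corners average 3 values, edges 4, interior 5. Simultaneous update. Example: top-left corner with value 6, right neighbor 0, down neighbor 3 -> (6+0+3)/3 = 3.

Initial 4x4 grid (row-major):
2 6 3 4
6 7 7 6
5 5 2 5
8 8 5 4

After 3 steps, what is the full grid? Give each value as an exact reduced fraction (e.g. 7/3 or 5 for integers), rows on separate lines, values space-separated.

Answer: 5501/1080 2221/450 451/90 2077/432
19133/3600 3223/600 29807/6000 1427/288
7079/1200 11041/2000 7771/1500 34147/7200
487/80 14023/2400 36877/7200 2617/540

Derivation:
After step 1:
  14/3 9/2 5 13/3
  5 31/5 5 11/2
  6 27/5 24/5 17/4
  7 13/2 19/4 14/3
After step 2:
  85/18 611/120 113/24 89/18
  82/15 261/50 53/10 229/48
  117/20 289/50 121/25 1153/240
  13/2 473/80 1243/240 41/9
After step 3:
  5501/1080 2221/450 451/90 2077/432
  19133/3600 3223/600 29807/6000 1427/288
  7079/1200 11041/2000 7771/1500 34147/7200
  487/80 14023/2400 36877/7200 2617/540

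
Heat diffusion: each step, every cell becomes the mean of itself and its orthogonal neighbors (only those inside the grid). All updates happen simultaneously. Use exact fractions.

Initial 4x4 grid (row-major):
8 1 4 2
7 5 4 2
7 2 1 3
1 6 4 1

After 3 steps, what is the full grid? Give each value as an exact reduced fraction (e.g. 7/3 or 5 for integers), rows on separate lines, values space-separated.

After step 1:
  16/3 9/2 11/4 8/3
  27/4 19/5 16/5 11/4
  17/4 21/5 14/5 7/4
  14/3 13/4 3 8/3
After step 2:
  199/36 983/240 787/240 49/18
  151/30 449/100 153/50 311/120
  149/30 183/50 299/100 299/120
  73/18 907/240 703/240 89/36
After step 3:
  10553/2160 31307/7200 23683/7200 6187/2160
  1126/225 24407/6000 19693/6000 9779/3600
  1993/450 23863/6000 18157/6000 9491/3600
  9217/2160 25963/7200 21907/7200 5683/2160

Answer: 10553/2160 31307/7200 23683/7200 6187/2160
1126/225 24407/6000 19693/6000 9779/3600
1993/450 23863/6000 18157/6000 9491/3600
9217/2160 25963/7200 21907/7200 5683/2160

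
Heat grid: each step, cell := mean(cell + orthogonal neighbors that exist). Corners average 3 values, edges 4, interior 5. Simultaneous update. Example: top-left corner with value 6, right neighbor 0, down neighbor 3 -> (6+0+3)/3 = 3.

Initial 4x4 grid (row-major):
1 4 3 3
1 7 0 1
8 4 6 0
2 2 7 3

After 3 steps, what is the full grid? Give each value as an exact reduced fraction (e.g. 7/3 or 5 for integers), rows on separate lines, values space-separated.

After step 1:
  2 15/4 5/2 7/3
  17/4 16/5 17/5 1
  15/4 27/5 17/5 5/2
  4 15/4 9/2 10/3
After step 2:
  10/3 229/80 719/240 35/18
  33/10 4 27/10 277/120
  87/20 39/10 96/25 307/120
  23/6 353/80 899/240 31/9
After step 3:
  2279/720 1583/480 3781/1440 5219/2160
  899/240 1341/400 19013/6000 107/45
  923/240 8201/2000 20093/6000 1367/450
  3023/720 1907/480 27797/7200 7019/2160

Answer: 2279/720 1583/480 3781/1440 5219/2160
899/240 1341/400 19013/6000 107/45
923/240 8201/2000 20093/6000 1367/450
3023/720 1907/480 27797/7200 7019/2160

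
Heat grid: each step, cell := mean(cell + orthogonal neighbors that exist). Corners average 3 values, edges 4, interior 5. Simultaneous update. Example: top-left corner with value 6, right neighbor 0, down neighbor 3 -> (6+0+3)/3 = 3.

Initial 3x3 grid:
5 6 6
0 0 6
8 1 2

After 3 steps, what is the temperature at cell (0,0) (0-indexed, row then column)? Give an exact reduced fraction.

Answer: 3953/1080

Derivation:
Step 1: cell (0,0) = 11/3
Step 2: cell (0,0) = 67/18
Step 3: cell (0,0) = 3953/1080
Full grid after step 3:
  3953/1080 56537/14400 333/80
  47237/14400 20569/6000 8827/2400
  269/90 14629/4800 2327/720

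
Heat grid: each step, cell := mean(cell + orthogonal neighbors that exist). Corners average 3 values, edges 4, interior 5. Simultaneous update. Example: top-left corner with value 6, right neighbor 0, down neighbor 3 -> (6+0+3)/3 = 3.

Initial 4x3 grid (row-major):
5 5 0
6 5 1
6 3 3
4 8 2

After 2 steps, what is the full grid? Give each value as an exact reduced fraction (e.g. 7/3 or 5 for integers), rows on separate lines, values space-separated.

After step 1:
  16/3 15/4 2
  11/2 4 9/4
  19/4 5 9/4
  6 17/4 13/3
After step 2:
  175/36 181/48 8/3
  235/48 41/10 21/8
  85/16 81/20 83/24
  5 235/48 65/18

Answer: 175/36 181/48 8/3
235/48 41/10 21/8
85/16 81/20 83/24
5 235/48 65/18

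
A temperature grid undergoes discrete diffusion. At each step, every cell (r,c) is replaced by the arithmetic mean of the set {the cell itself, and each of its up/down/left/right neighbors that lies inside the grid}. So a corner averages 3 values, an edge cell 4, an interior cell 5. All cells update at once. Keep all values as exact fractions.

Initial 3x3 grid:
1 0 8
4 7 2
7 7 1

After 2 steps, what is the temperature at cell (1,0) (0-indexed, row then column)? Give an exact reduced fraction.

Step 1: cell (1,0) = 19/4
Step 2: cell (1,0) = 197/48
Full grid after step 2:
  125/36 13/4 71/18
  197/48 91/20 91/24
  65/12 113/24 40/9

Answer: 197/48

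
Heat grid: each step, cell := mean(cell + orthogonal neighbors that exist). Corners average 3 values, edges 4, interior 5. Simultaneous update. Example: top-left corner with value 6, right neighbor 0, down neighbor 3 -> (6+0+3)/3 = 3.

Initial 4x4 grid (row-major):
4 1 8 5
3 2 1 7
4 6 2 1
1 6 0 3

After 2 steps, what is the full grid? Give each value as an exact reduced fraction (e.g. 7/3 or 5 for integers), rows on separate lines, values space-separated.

Answer: 29/9 383/120 109/24 167/36
721/240 88/25 317/100 209/48
173/48 307/100 16/5 121/48
125/36 41/12 7/3 22/9

Derivation:
After step 1:
  8/3 15/4 15/4 20/3
  13/4 13/5 4 7/2
  7/2 4 2 13/4
  11/3 13/4 11/4 4/3
After step 2:
  29/9 383/120 109/24 167/36
  721/240 88/25 317/100 209/48
  173/48 307/100 16/5 121/48
  125/36 41/12 7/3 22/9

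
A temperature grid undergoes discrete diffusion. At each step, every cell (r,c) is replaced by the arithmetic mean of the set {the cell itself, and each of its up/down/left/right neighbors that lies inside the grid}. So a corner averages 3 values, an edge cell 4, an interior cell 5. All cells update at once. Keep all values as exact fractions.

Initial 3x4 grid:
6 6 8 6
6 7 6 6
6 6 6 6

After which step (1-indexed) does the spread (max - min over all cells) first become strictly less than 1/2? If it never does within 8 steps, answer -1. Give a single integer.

Step 1: max=27/4, min=6, spread=3/4
Step 2: max=1591/240, min=6, spread=151/240
Step 3: max=13921/2160, min=2207/360, spread=679/2160
  -> spread < 1/2 first at step 3
Step 4: max=1385341/216000, min=133661/21600, spread=48731/216000
Step 5: max=6183923/972000, min=16086883/2592000, spread=242147/1555200
Step 6: max=616388747/97200000, min=403854073/64800000, spread=848611/7776000
Step 7: max=44261568781/6998400000, min=58243180783/9331200000, spread=92669311/1119744000
Step 8: max=2650426014779/419904000000, min=3501349729997/559872000000, spread=781238953/13436928000

Answer: 3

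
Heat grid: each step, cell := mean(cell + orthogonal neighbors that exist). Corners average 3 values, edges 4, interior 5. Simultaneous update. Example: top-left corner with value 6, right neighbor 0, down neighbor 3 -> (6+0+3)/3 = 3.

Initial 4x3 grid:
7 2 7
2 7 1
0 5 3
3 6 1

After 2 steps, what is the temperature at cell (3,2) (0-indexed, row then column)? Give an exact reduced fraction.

Answer: 115/36

Derivation:
Step 1: cell (3,2) = 10/3
Step 2: cell (3,2) = 115/36
Full grid after step 2:
  161/36 323/80 163/36
  407/120 437/100 103/30
  137/40 327/100 109/30
  37/12 857/240 115/36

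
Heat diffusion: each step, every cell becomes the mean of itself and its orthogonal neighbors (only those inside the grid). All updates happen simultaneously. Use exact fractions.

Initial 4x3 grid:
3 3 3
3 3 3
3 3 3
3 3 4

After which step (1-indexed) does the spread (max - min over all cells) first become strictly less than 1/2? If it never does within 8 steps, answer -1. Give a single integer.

Answer: 1

Derivation:
Step 1: max=10/3, min=3, spread=1/3
  -> spread < 1/2 first at step 1
Step 2: max=59/18, min=3, spread=5/18
Step 3: max=689/216, min=3, spread=41/216
Step 4: max=81977/25920, min=3, spread=4217/25920
Step 5: max=4874749/1555200, min=21679/7200, spread=38417/311040
Step 6: max=291136211/93312000, min=434597/144000, spread=1903471/18662400
Step 7: max=17397149089/5598720000, min=13075759/4320000, spread=18038617/223948800
Step 8: max=1041037782851/335923200000, min=1179326759/388800000, spread=883978523/13436928000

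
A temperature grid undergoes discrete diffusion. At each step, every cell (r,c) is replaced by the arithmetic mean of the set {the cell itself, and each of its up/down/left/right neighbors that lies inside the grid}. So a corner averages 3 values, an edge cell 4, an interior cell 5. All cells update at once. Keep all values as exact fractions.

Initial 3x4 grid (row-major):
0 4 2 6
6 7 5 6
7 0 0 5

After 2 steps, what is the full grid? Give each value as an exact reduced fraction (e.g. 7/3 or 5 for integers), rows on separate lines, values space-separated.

Answer: 139/36 457/120 97/24 173/36
64/15 403/100 413/100 107/24
77/18 221/60 41/12 35/9

Derivation:
After step 1:
  10/3 13/4 17/4 14/3
  5 22/5 4 11/2
  13/3 7/2 5/2 11/3
After step 2:
  139/36 457/120 97/24 173/36
  64/15 403/100 413/100 107/24
  77/18 221/60 41/12 35/9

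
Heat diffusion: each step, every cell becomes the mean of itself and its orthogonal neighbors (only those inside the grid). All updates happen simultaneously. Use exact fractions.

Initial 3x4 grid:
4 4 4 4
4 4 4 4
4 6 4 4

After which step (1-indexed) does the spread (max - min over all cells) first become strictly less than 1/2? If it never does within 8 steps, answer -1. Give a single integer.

Answer: 3

Derivation:
Step 1: max=14/3, min=4, spread=2/3
Step 2: max=271/60, min=4, spread=31/60
Step 3: max=2371/540, min=4, spread=211/540
  -> spread < 1/2 first at step 3
Step 4: max=232897/54000, min=3647/900, spread=14077/54000
Step 5: max=2084407/486000, min=219683/54000, spread=5363/24300
Step 6: max=62060809/14580000, min=122869/30000, spread=93859/583200
Step 7: max=3709474481/874800000, min=199736467/48600000, spread=4568723/34992000
Step 8: max=221732435629/52488000000, min=6013618889/1458000000, spread=8387449/83980800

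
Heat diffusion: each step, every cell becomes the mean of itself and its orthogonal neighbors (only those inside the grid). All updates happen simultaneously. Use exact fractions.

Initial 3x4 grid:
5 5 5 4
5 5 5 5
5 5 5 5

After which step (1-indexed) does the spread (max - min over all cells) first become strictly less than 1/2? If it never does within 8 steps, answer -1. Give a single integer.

Step 1: max=5, min=14/3, spread=1/3
  -> spread < 1/2 first at step 1
Step 2: max=5, min=85/18, spread=5/18
Step 3: max=5, min=1039/216, spread=41/216
Step 4: max=5, min=125383/25920, spread=4217/25920
Step 5: max=35921/7200, min=7566851/1555200, spread=38417/311040
Step 6: max=717403/144000, min=455359789/93312000, spread=1903471/18662400
Step 7: max=21484241/4320000, min=27392610911/5598720000, spread=18038617/223948800
Step 8: max=1931073241/388800000, min=1646347817149/335923200000, spread=883978523/13436928000

Answer: 1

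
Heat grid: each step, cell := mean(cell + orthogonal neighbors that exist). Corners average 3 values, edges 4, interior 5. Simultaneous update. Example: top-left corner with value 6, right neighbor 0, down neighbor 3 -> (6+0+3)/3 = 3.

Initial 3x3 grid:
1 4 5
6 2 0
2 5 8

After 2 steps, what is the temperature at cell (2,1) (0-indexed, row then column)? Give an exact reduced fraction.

Answer: 979/240

Derivation:
Step 1: cell (2,1) = 17/4
Step 2: cell (2,1) = 979/240
Full grid after step 2:
  113/36 49/15 13/4
  283/80 343/100 869/240
  34/9 979/240 37/9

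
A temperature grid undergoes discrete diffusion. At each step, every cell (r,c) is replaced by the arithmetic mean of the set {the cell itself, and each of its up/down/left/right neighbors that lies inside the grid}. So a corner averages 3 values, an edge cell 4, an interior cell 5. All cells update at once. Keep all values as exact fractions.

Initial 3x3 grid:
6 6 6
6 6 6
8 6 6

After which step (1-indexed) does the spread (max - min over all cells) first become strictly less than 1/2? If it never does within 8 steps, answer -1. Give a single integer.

Step 1: max=20/3, min=6, spread=2/3
Step 2: max=59/9, min=6, spread=5/9
Step 3: max=689/108, min=6, spread=41/108
  -> spread < 1/2 first at step 3
Step 4: max=41011/6480, min=1091/180, spread=347/1296
Step 5: max=2439737/388800, min=10957/1800, spread=2921/15552
Step 6: max=145796539/23328000, min=1321483/216000, spread=24611/186624
Step 7: max=8716802033/1399680000, min=29816741/4860000, spread=207329/2239488
Step 8: max=521914752451/83980800000, min=1594001599/259200000, spread=1746635/26873856

Answer: 3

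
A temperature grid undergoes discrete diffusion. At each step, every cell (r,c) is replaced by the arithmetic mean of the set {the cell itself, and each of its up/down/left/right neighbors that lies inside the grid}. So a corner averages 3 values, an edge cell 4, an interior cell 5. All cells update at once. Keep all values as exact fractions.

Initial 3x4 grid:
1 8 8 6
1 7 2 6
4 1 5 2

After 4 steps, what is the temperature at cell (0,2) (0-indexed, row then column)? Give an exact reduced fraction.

Answer: 277597/54000

Derivation:
Step 1: cell (0,2) = 6
Step 2: cell (0,2) = 91/15
Step 3: cell (0,2) = 18707/3600
Step 4: cell (0,2) = 277597/54000
Full grid after step 4:
  548203/129600 61163/13500 277597/54000 83491/16200
  3221087/864000 1533163/360000 90241/20000 350011/72000
  153451/43200 264911/72000 905513/216000 276689/64800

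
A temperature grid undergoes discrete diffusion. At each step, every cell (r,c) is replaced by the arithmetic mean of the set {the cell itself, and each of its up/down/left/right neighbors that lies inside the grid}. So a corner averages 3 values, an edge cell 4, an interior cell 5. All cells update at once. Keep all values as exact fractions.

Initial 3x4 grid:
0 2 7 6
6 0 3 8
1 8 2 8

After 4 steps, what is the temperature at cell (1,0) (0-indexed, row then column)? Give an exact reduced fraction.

Answer: 2828929/864000

Derivation:
Step 1: cell (1,0) = 7/4
Step 2: cell (1,0) = 793/240
Step 3: cell (1,0) = 41771/14400
Step 4: cell (1,0) = 2828929/864000
Full grid after step 4:
  391511/129600 780961/216000 318527/72000 224267/43200
  2828929/864000 1295501/360000 556517/120000 500051/96000
  16243/4800 141931/36000 165451/36000 227317/43200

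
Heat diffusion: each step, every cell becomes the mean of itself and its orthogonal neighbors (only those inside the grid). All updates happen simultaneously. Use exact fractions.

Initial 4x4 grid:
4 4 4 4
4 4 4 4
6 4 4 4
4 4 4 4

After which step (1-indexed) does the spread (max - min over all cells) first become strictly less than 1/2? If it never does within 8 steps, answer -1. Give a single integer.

Step 1: max=14/3, min=4, spread=2/3
Step 2: max=271/60, min=4, spread=31/60
Step 3: max=2371/540, min=4, spread=211/540
  -> spread < 1/2 first at step 3
Step 4: max=232843/54000, min=4, spread=16843/54000
Step 5: max=2082643/486000, min=18079/4500, spread=130111/486000
Step 6: max=61962367/14580000, min=1087159/270000, spread=3255781/14580000
Step 7: max=1849953691/437400000, min=1091107/270000, spread=82360351/437400000
Step 8: max=55239316891/13122000000, min=196906441/48600000, spread=2074577821/13122000000

Answer: 3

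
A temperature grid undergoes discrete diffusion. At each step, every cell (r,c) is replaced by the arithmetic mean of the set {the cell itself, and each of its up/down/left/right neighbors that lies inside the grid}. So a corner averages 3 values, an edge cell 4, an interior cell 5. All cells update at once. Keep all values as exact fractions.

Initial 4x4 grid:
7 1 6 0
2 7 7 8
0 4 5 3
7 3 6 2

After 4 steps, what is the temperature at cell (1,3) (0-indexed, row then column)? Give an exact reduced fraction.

Step 1: cell (1,3) = 9/2
Step 2: cell (1,3) = 76/15
Step 3: cell (1,3) = 16619/3600
Step 4: cell (1,3) = 508589/108000
Full grid after step 4:
  67829/16200 935309/216000 1007893/216000 300133/64800
  875399/216000 198407/45000 822271/180000 508589/108000
  173131/43200 759989/180000 20329/4500 486461/108000
  51067/12960 89519/21600 466631/108000 35633/8100

Answer: 508589/108000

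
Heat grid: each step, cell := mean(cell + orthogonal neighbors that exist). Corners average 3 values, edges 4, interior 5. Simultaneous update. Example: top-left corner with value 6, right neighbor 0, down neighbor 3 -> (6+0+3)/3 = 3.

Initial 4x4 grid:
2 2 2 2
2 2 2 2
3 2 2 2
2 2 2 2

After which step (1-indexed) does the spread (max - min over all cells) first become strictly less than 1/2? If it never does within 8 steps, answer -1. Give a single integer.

Step 1: max=7/3, min=2, spread=1/3
  -> spread < 1/2 first at step 1
Step 2: max=271/120, min=2, spread=31/120
Step 3: max=2371/1080, min=2, spread=211/1080
Step 4: max=232843/108000, min=2, spread=16843/108000
Step 5: max=2082643/972000, min=18079/9000, spread=130111/972000
Step 6: max=61962367/29160000, min=1087159/540000, spread=3255781/29160000
Step 7: max=1849953691/874800000, min=1091107/540000, spread=82360351/874800000
Step 8: max=55239316891/26244000000, min=196906441/97200000, spread=2074577821/26244000000

Answer: 1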